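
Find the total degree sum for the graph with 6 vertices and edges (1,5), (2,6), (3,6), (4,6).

Step 1: Count edges incident to each vertex:
  deg(1) = 1 (neighbors: 5)
  deg(2) = 1 (neighbors: 6)
  deg(3) = 1 (neighbors: 6)
  deg(4) = 1 (neighbors: 6)
  deg(5) = 1 (neighbors: 1)
  deg(6) = 3 (neighbors: 2, 3, 4)

Step 2: Sum all degrees:
  1 + 1 + 1 + 1 + 1 + 3 = 8

Verification: sum of degrees = 2 * |E| = 2 * 4 = 8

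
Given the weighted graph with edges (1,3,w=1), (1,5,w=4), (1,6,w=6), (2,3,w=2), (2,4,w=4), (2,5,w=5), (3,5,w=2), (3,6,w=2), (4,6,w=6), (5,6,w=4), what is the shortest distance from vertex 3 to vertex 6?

Step 1: Build adjacency list with weights:
  1: 3(w=1), 5(w=4), 6(w=6)
  2: 3(w=2), 4(w=4), 5(w=5)
  3: 1(w=1), 2(w=2), 5(w=2), 6(w=2)
  4: 2(w=4), 6(w=6)
  5: 1(w=4), 2(w=5), 3(w=2), 6(w=4)
  6: 1(w=6), 3(w=2), 4(w=6), 5(w=4)

Step 2: Apply Dijkstra's algorithm from vertex 3:
  Visit vertex 3 (distance=0)
    Update dist[1] = 1
    Update dist[2] = 2
    Update dist[5] = 2
    Update dist[6] = 2
  Visit vertex 1 (distance=1)
  Visit vertex 2 (distance=2)
    Update dist[4] = 6
  Visit vertex 5 (distance=2)
  Visit vertex 6 (distance=2)

Step 3: Shortest path: 3 -> 6
Total weight: 2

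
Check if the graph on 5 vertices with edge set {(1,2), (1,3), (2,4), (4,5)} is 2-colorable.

Step 1: Attempt 2-coloring using BFS:
  Start at vertex 1, assign color 0
  Color vertex 2 with color 1 (neighbor of 1)
  Color vertex 3 with color 1 (neighbor of 1)
  Color vertex 4 with color 0 (neighbor of 2)
  Color vertex 5 with color 1 (neighbor of 4)

Step 2: 2-coloring succeeded. No conflicts found.
  Set A (color 0): {1, 4}
  Set B (color 1): {2, 3, 5}

The graph is bipartite with partition {1, 4}, {2, 3, 5}.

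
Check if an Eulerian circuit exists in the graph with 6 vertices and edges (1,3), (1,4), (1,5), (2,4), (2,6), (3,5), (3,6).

Step 1: Find the degree of each vertex:
  deg(1) = 3
  deg(2) = 2
  deg(3) = 3
  deg(4) = 2
  deg(5) = 2
  deg(6) = 2

Step 2: Count vertices with odd degree:
  Odd-degree vertices: 1, 3 (2 total)

Step 3: Apply Euler's theorem:
  - Eulerian circuit exists iff graph is connected and all vertices have even degree
  - Eulerian path exists iff graph is connected and has 0 or 2 odd-degree vertices

Graph is connected with exactly 2 odd-degree vertices (1, 3).
Eulerian path exists (starting and ending at the odd-degree vertices), but no Eulerian circuit.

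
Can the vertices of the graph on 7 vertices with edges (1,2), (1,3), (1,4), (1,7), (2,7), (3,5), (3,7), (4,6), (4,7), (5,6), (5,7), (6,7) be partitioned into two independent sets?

Step 1: Attempt 2-coloring using BFS:
  Start at vertex 1, assign color 0
  Color vertex 2 with color 1 (neighbor of 1)
  Color vertex 3 with color 1 (neighbor of 1)
  Color vertex 4 with color 1 (neighbor of 1)
  Color vertex 7 with color 1 (neighbor of 1)

Step 2: Conflict found! Vertices 2 and 7 are adjacent but have the same color.
This means the graph contains an odd cycle.

The graph is NOT bipartite.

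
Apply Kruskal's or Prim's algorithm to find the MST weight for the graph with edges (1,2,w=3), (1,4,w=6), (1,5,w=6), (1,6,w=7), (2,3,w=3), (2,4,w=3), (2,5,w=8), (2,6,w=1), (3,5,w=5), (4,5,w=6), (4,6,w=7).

Apply Kruskal's algorithm (sort edges by weight, add if no cycle):

Sorted edges by weight:
  (2,6) w=1
  (1,2) w=3
  (2,3) w=3
  (2,4) w=3
  (3,5) w=5
  (1,4) w=6
  (1,5) w=6
  (4,5) w=6
  (1,6) w=7
  (4,6) w=7
  (2,5) w=8

Add edge (2,6) w=1 -- no cycle. Running total: 1
Add edge (1,2) w=3 -- no cycle. Running total: 4
Add edge (2,3) w=3 -- no cycle. Running total: 7
Add edge (2,4) w=3 -- no cycle. Running total: 10
Add edge (3,5) w=5 -- no cycle. Running total: 15

MST edges: (2,6,w=1), (1,2,w=3), (2,3,w=3), (2,4,w=3), (3,5,w=5)
Total MST weight: 1 + 3 + 3 + 3 + 5 = 15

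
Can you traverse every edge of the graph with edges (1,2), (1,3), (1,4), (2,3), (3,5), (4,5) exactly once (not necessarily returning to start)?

Step 1: Find the degree of each vertex:
  deg(1) = 3
  deg(2) = 2
  deg(3) = 3
  deg(4) = 2
  deg(5) = 2

Step 2: Count vertices with odd degree:
  Odd-degree vertices: 1, 3 (2 total)

Step 3: Apply Euler's theorem:
  - Eulerian circuit exists iff graph is connected and all vertices have even degree
  - Eulerian path exists iff graph is connected and has 0 or 2 odd-degree vertices

Graph is connected with exactly 2 odd-degree vertices (1, 3).
Eulerian path exists (starting and ending at the odd-degree vertices), but no Eulerian circuit.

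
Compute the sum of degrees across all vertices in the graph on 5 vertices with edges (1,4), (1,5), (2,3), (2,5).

Step 1: Count edges incident to each vertex:
  deg(1) = 2 (neighbors: 4, 5)
  deg(2) = 2 (neighbors: 3, 5)
  deg(3) = 1 (neighbors: 2)
  deg(4) = 1 (neighbors: 1)
  deg(5) = 2 (neighbors: 1, 2)

Step 2: Sum all degrees:
  2 + 2 + 1 + 1 + 2 = 8

Verification: sum of degrees = 2 * |E| = 2 * 4 = 8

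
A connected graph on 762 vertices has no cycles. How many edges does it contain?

A tree on n vertices always has exactly n - 1 edges.
For n = 762: edges = 762 - 1 = 761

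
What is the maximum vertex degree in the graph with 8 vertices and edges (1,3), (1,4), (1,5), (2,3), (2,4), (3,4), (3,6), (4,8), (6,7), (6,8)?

Step 1: Count edges incident to each vertex:
  deg(1) = 3 (neighbors: 3, 4, 5)
  deg(2) = 2 (neighbors: 3, 4)
  deg(3) = 4 (neighbors: 1, 2, 4, 6)
  deg(4) = 4 (neighbors: 1, 2, 3, 8)
  deg(5) = 1 (neighbors: 1)
  deg(6) = 3 (neighbors: 3, 7, 8)
  deg(7) = 1 (neighbors: 6)
  deg(8) = 2 (neighbors: 4, 6)

Step 2: Find maximum:
  max(3, 2, 4, 4, 1, 3, 1, 2) = 4 (vertex 3)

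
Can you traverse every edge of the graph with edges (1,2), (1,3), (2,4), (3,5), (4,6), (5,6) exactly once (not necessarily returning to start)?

Step 1: Find the degree of each vertex:
  deg(1) = 2
  deg(2) = 2
  deg(3) = 2
  deg(4) = 2
  deg(5) = 2
  deg(6) = 2

Step 2: Count vertices with odd degree:
  All vertices have even degree (0 odd-degree vertices)

Step 3: Apply Euler's theorem:
  - Eulerian circuit exists iff graph is connected and all vertices have even degree
  - Eulerian path exists iff graph is connected and has 0 or 2 odd-degree vertices

Graph is connected with 0 odd-degree vertices.
Both Eulerian circuit and Eulerian path exist.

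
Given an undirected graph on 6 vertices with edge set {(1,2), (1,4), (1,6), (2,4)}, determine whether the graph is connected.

Step 1: Build adjacency list from edges:
  1: 2, 4, 6
  2: 1, 4
  3: (none)
  4: 1, 2
  5: (none)
  6: 1

Step 2: Run BFS/DFS from vertex 1:
  Visited: {1, 2, 4, 6}
  Reached 4 of 6 vertices

Step 3: Only 4 of 6 vertices reached. Graph is disconnected.
Connected components: {1, 2, 4, 6}, {3}, {5}
Answer: No, the graph is not connected (3 components).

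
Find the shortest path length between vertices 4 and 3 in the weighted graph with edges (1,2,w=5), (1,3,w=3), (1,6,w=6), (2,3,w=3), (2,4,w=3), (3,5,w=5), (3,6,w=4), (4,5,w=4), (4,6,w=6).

Step 1: Build adjacency list with weights:
  1: 2(w=5), 3(w=3), 6(w=6)
  2: 1(w=5), 3(w=3), 4(w=3)
  3: 1(w=3), 2(w=3), 5(w=5), 6(w=4)
  4: 2(w=3), 5(w=4), 6(w=6)
  5: 3(w=5), 4(w=4)
  6: 1(w=6), 3(w=4), 4(w=6)

Step 2: Apply Dijkstra's algorithm from vertex 4:
  Visit vertex 4 (distance=0)
    Update dist[2] = 3
    Update dist[5] = 4
    Update dist[6] = 6
  Visit vertex 2 (distance=3)
    Update dist[1] = 8
    Update dist[3] = 6
  Visit vertex 5 (distance=4)
  Visit vertex 3 (distance=6)

Step 3: Shortest path: 4 -> 2 -> 3
Total weight: 3 + 3 = 6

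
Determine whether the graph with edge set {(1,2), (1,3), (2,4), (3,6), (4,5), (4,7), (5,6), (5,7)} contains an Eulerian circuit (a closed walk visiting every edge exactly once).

Step 1: Find the degree of each vertex:
  deg(1) = 2
  deg(2) = 2
  deg(3) = 2
  deg(4) = 3
  deg(5) = 3
  deg(6) = 2
  deg(7) = 2

Step 2: Count vertices with odd degree:
  Odd-degree vertices: 4, 5 (2 total)

Step 3: Apply Euler's theorem:
  - Eulerian circuit exists iff graph is connected and all vertices have even degree
  - Eulerian path exists iff graph is connected and has 0 or 2 odd-degree vertices

Graph is connected with exactly 2 odd-degree vertices (4, 5).
Eulerian path exists (starting and ending at the odd-degree vertices), but no Eulerian circuit.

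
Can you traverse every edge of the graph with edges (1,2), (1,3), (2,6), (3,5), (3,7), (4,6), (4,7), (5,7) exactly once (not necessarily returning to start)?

Step 1: Find the degree of each vertex:
  deg(1) = 2
  deg(2) = 2
  deg(3) = 3
  deg(4) = 2
  deg(5) = 2
  deg(6) = 2
  deg(7) = 3

Step 2: Count vertices with odd degree:
  Odd-degree vertices: 3, 7 (2 total)

Step 3: Apply Euler's theorem:
  - Eulerian circuit exists iff graph is connected and all vertices have even degree
  - Eulerian path exists iff graph is connected and has 0 or 2 odd-degree vertices

Graph is connected with exactly 2 odd-degree vertices (3, 7).
Eulerian path exists (starting and ending at the odd-degree vertices), but no Eulerian circuit.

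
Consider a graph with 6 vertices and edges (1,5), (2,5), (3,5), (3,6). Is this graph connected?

Step 1: Build adjacency list from edges:
  1: 5
  2: 5
  3: 5, 6
  4: (none)
  5: 1, 2, 3
  6: 3

Step 2: Run BFS/DFS from vertex 1:
  Visited: {1, 5, 2, 3, 6}
  Reached 5 of 6 vertices

Step 3: Only 5 of 6 vertices reached. Graph is disconnected.
Connected components: {1, 2, 3, 5, 6}, {4}
Answer: No, the graph is not connected (2 components).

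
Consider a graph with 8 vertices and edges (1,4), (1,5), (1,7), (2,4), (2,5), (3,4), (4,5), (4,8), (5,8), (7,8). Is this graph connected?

Step 1: Build adjacency list from edges:
  1: 4, 5, 7
  2: 4, 5
  3: 4
  4: 1, 2, 3, 5, 8
  5: 1, 2, 4, 8
  6: (none)
  7: 1, 8
  8: 4, 5, 7

Step 2: Run BFS/DFS from vertex 1:
  Visited: {1, 4, 5, 7, 2, 3, 8}
  Reached 7 of 8 vertices

Step 3: Only 7 of 8 vertices reached. Graph is disconnected.
Connected components: {1, 2, 3, 4, 5, 7, 8}, {6}
Answer: No, the graph is not connected (2 components).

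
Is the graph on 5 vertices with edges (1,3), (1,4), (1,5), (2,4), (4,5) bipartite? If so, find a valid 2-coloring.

Step 1: Attempt 2-coloring using BFS:
  Start at vertex 1, assign color 0
  Color vertex 3 with color 1 (neighbor of 1)
  Color vertex 4 with color 1 (neighbor of 1)
  Color vertex 5 with color 1 (neighbor of 1)
  Color vertex 2 with color 0 (neighbor of 4)

Step 2: Conflict found! Vertices 4 and 5 are adjacent but have the same color.
This means the graph contains an odd cycle.

The graph is NOT bipartite.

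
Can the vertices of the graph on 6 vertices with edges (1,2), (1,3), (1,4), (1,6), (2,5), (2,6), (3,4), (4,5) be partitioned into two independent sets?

Step 1: Attempt 2-coloring using BFS:
  Start at vertex 1, assign color 0
  Color vertex 2 with color 1 (neighbor of 1)
  Color vertex 3 with color 1 (neighbor of 1)
  Color vertex 4 with color 1 (neighbor of 1)
  Color vertex 6 with color 1 (neighbor of 1)
  Color vertex 5 with color 0 (neighbor of 2)

Step 2: Conflict found! Vertices 2 and 6 are adjacent but have the same color.
This means the graph contains an odd cycle.

The graph is NOT bipartite.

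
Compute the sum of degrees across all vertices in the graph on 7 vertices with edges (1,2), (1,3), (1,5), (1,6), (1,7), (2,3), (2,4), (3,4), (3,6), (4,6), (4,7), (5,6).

Step 1: Count edges incident to each vertex:
  deg(1) = 5 (neighbors: 2, 3, 5, 6, 7)
  deg(2) = 3 (neighbors: 1, 3, 4)
  deg(3) = 4 (neighbors: 1, 2, 4, 6)
  deg(4) = 4 (neighbors: 2, 3, 6, 7)
  deg(5) = 2 (neighbors: 1, 6)
  deg(6) = 4 (neighbors: 1, 3, 4, 5)
  deg(7) = 2 (neighbors: 1, 4)

Step 2: Sum all degrees:
  5 + 3 + 4 + 4 + 2 + 4 + 2 = 24

Verification: sum of degrees = 2 * |E| = 2 * 12 = 24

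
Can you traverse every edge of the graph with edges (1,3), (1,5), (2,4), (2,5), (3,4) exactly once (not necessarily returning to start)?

Step 1: Find the degree of each vertex:
  deg(1) = 2
  deg(2) = 2
  deg(3) = 2
  deg(4) = 2
  deg(5) = 2

Step 2: Count vertices with odd degree:
  All vertices have even degree (0 odd-degree vertices)

Step 3: Apply Euler's theorem:
  - Eulerian circuit exists iff graph is connected and all vertices have even degree
  - Eulerian path exists iff graph is connected and has 0 or 2 odd-degree vertices

Graph is connected with 0 odd-degree vertices.
Both Eulerian circuit and Eulerian path exist.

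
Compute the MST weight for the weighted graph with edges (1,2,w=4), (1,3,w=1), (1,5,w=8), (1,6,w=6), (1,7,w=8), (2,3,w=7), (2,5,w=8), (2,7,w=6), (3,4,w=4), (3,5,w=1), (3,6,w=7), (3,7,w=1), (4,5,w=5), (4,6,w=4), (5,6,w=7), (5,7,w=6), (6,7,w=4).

Apply Kruskal's algorithm (sort edges by weight, add if no cycle):

Sorted edges by weight:
  (1,3) w=1
  (3,5) w=1
  (3,7) w=1
  (1,2) w=4
  (3,4) w=4
  (4,6) w=4
  (6,7) w=4
  (4,5) w=5
  (1,6) w=6
  (2,7) w=6
  (5,7) w=6
  (2,3) w=7
  (3,6) w=7
  (5,6) w=7
  (1,5) w=8
  (1,7) w=8
  (2,5) w=8

Add edge (1,3) w=1 -- no cycle. Running total: 1
Add edge (3,5) w=1 -- no cycle. Running total: 2
Add edge (3,7) w=1 -- no cycle. Running total: 3
Add edge (1,2) w=4 -- no cycle. Running total: 7
Add edge (3,4) w=4 -- no cycle. Running total: 11
Add edge (4,6) w=4 -- no cycle. Running total: 15

MST edges: (1,3,w=1), (3,5,w=1), (3,7,w=1), (1,2,w=4), (3,4,w=4), (4,6,w=4)
Total MST weight: 1 + 1 + 1 + 4 + 4 + 4 = 15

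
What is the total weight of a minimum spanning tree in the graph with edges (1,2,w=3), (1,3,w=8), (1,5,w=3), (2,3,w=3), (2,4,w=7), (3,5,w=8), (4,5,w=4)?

Apply Kruskal's algorithm (sort edges by weight, add if no cycle):

Sorted edges by weight:
  (1,2) w=3
  (1,5) w=3
  (2,3) w=3
  (4,5) w=4
  (2,4) w=7
  (1,3) w=8
  (3,5) w=8

Add edge (1,2) w=3 -- no cycle. Running total: 3
Add edge (1,5) w=3 -- no cycle. Running total: 6
Add edge (2,3) w=3 -- no cycle. Running total: 9
Add edge (4,5) w=4 -- no cycle. Running total: 13

MST edges: (1,2,w=3), (1,5,w=3), (2,3,w=3), (4,5,w=4)
Total MST weight: 3 + 3 + 3 + 4 = 13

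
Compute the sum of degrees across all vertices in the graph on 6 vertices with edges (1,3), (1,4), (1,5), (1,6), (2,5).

Step 1: Count edges incident to each vertex:
  deg(1) = 4 (neighbors: 3, 4, 5, 6)
  deg(2) = 1 (neighbors: 5)
  deg(3) = 1 (neighbors: 1)
  deg(4) = 1 (neighbors: 1)
  deg(5) = 2 (neighbors: 1, 2)
  deg(6) = 1 (neighbors: 1)

Step 2: Sum all degrees:
  4 + 1 + 1 + 1 + 2 + 1 = 10

Verification: sum of degrees = 2 * |E| = 2 * 5 = 10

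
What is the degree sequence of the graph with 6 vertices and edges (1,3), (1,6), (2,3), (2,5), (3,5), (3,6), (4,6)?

Step 1: Count edges incident to each vertex:
  deg(1) = 2 (neighbors: 3, 6)
  deg(2) = 2 (neighbors: 3, 5)
  deg(3) = 4 (neighbors: 1, 2, 5, 6)
  deg(4) = 1 (neighbors: 6)
  deg(5) = 2 (neighbors: 2, 3)
  deg(6) = 3 (neighbors: 1, 3, 4)

Step 2: Sort degrees in non-increasing order:
  Degrees: [2, 2, 4, 1, 2, 3] -> sorted: [4, 3, 2, 2, 2, 1]

Degree sequence: [4, 3, 2, 2, 2, 1]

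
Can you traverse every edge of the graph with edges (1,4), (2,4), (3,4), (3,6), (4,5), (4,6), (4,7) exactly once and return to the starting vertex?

Step 1: Find the degree of each vertex:
  deg(1) = 1
  deg(2) = 1
  deg(3) = 2
  deg(4) = 6
  deg(5) = 1
  deg(6) = 2
  deg(7) = 1

Step 2: Count vertices with odd degree:
  Odd-degree vertices: 1, 2, 5, 7 (4 total)

Step 3: Apply Euler's theorem:
  - Eulerian circuit exists iff graph is connected and all vertices have even degree
  - Eulerian path exists iff graph is connected and has 0 or 2 odd-degree vertices

Graph has 4 odd-degree vertices (need 0 or 2).
Neither Eulerian path nor Eulerian circuit exists.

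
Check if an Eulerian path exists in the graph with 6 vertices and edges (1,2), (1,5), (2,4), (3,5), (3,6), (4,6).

Step 1: Find the degree of each vertex:
  deg(1) = 2
  deg(2) = 2
  deg(3) = 2
  deg(4) = 2
  deg(5) = 2
  deg(6) = 2

Step 2: Count vertices with odd degree:
  All vertices have even degree (0 odd-degree vertices)

Step 3: Apply Euler's theorem:
  - Eulerian circuit exists iff graph is connected and all vertices have even degree
  - Eulerian path exists iff graph is connected and has 0 or 2 odd-degree vertices

Graph is connected with 0 odd-degree vertices.
Both Eulerian circuit and Eulerian path exist.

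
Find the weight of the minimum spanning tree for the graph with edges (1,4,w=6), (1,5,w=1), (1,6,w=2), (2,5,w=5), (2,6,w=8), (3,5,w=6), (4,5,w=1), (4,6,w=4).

Apply Kruskal's algorithm (sort edges by weight, add if no cycle):

Sorted edges by weight:
  (1,5) w=1
  (4,5) w=1
  (1,6) w=2
  (4,6) w=4
  (2,5) w=5
  (1,4) w=6
  (3,5) w=6
  (2,6) w=8

Add edge (1,5) w=1 -- no cycle. Running total: 1
Add edge (4,5) w=1 -- no cycle. Running total: 2
Add edge (1,6) w=2 -- no cycle. Running total: 4
Skip edge (4,6) w=4 -- would create cycle
Add edge (2,5) w=5 -- no cycle. Running total: 9
Skip edge (1,4) w=6 -- would create cycle
Add edge (3,5) w=6 -- no cycle. Running total: 15

MST edges: (1,5,w=1), (4,5,w=1), (1,6,w=2), (2,5,w=5), (3,5,w=6)
Total MST weight: 1 + 1 + 2 + 5 + 6 = 15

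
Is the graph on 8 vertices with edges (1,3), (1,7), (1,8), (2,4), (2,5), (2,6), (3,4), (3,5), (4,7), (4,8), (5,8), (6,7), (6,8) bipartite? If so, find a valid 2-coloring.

Step 1: Attempt 2-coloring using BFS:
  Start at vertex 1, assign color 0
  Color vertex 3 with color 1 (neighbor of 1)
  Color vertex 7 with color 1 (neighbor of 1)
  Color vertex 8 with color 1 (neighbor of 1)
  Color vertex 4 with color 0 (neighbor of 3)
  Color vertex 5 with color 0 (neighbor of 3)
  Color vertex 6 with color 0 (neighbor of 7)
  Color vertex 2 with color 1 (neighbor of 4)

Step 2: 2-coloring succeeded. No conflicts found.
  Set A (color 0): {1, 4, 5, 6}
  Set B (color 1): {2, 3, 7, 8}

The graph is bipartite with partition {1, 4, 5, 6}, {2, 3, 7, 8}.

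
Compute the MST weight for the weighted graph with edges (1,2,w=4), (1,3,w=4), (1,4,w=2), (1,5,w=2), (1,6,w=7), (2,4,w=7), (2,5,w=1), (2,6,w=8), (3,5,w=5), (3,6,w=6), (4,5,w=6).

Apply Kruskal's algorithm (sort edges by weight, add if no cycle):

Sorted edges by weight:
  (2,5) w=1
  (1,4) w=2
  (1,5) w=2
  (1,3) w=4
  (1,2) w=4
  (3,5) w=5
  (3,6) w=6
  (4,5) w=6
  (1,6) w=7
  (2,4) w=7
  (2,6) w=8

Add edge (2,5) w=1 -- no cycle. Running total: 1
Add edge (1,4) w=2 -- no cycle. Running total: 3
Add edge (1,5) w=2 -- no cycle. Running total: 5
Add edge (1,3) w=4 -- no cycle. Running total: 9
Skip edge (1,2) w=4 -- would create cycle
Skip edge (3,5) w=5 -- would create cycle
Add edge (3,6) w=6 -- no cycle. Running total: 15

MST edges: (2,5,w=1), (1,4,w=2), (1,5,w=2), (1,3,w=4), (3,6,w=6)
Total MST weight: 1 + 2 + 2 + 4 + 6 = 15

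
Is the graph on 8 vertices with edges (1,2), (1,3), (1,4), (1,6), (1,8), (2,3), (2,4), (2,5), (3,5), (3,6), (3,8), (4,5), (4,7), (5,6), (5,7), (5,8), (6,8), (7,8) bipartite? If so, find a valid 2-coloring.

Step 1: Attempt 2-coloring using BFS:
  Start at vertex 1, assign color 0
  Color vertex 2 with color 1 (neighbor of 1)
  Color vertex 3 with color 1 (neighbor of 1)
  Color vertex 4 with color 1 (neighbor of 1)
  Color vertex 6 with color 1 (neighbor of 1)
  Color vertex 8 with color 1 (neighbor of 1)

Step 2: Conflict found! Vertices 2 and 3 are adjacent but have the same color.
This means the graph contains an odd cycle.

The graph is NOT bipartite.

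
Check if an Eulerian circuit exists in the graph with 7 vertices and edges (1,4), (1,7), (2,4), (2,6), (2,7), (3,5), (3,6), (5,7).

Step 1: Find the degree of each vertex:
  deg(1) = 2
  deg(2) = 3
  deg(3) = 2
  deg(4) = 2
  deg(5) = 2
  deg(6) = 2
  deg(7) = 3

Step 2: Count vertices with odd degree:
  Odd-degree vertices: 2, 7 (2 total)

Step 3: Apply Euler's theorem:
  - Eulerian circuit exists iff graph is connected and all vertices have even degree
  - Eulerian path exists iff graph is connected and has 0 or 2 odd-degree vertices

Graph is connected with exactly 2 odd-degree vertices (2, 7).
Eulerian path exists (starting and ending at the odd-degree vertices), but no Eulerian circuit.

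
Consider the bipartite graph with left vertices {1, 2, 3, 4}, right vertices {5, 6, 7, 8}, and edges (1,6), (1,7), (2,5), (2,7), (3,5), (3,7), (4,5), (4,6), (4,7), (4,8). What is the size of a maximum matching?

Step 1: List the neighbors of each left vertex:
  1: 6, 7
  2: 5, 7
  3: 5, 7
  4: 5, 6, 7, 8

Step 2: Greedily match left vertices, then look for augmenting paths:
  Match 1 -- 6
  Match 2 -- 5
  Match 3 -- 7
  Match 4 -- 8
  No augmenting path remains.

Step 3: Verify this is maximum:
  Matching size 4 = min(|L|, |R|) = min(4, 4), which is an upper bound, so this matching is maximum.

Maximum matching: {(1,6), (2,5), (3,7), (4,8)}
Size: 4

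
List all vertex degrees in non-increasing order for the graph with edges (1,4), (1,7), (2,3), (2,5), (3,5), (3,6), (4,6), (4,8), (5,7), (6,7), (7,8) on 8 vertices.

Step 1: Count edges incident to each vertex:
  deg(1) = 2 (neighbors: 4, 7)
  deg(2) = 2 (neighbors: 3, 5)
  deg(3) = 3 (neighbors: 2, 5, 6)
  deg(4) = 3 (neighbors: 1, 6, 8)
  deg(5) = 3 (neighbors: 2, 3, 7)
  deg(6) = 3 (neighbors: 3, 4, 7)
  deg(7) = 4 (neighbors: 1, 5, 6, 8)
  deg(8) = 2 (neighbors: 4, 7)

Step 2: Sort degrees in non-increasing order:
  Degrees: [2, 2, 3, 3, 3, 3, 4, 2] -> sorted: [4, 3, 3, 3, 3, 2, 2, 2]

Degree sequence: [4, 3, 3, 3, 3, 2, 2, 2]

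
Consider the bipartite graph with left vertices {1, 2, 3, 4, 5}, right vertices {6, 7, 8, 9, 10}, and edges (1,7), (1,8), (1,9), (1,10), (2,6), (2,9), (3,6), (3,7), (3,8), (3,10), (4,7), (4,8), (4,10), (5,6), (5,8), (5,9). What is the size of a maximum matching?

Step 1: List the neighbors of each left vertex:
  1: 7, 8, 9, 10
  2: 6, 9
  3: 6, 7, 8, 10
  4: 7, 8, 10
  5: 6, 8, 9

Step 2: Greedily match left vertices, then look for augmenting paths:
  Match 1 -- 7
  Match 2 -- 6
  Match 3 -- 8
  Match 4 -- 10
  Match 5 -- 9
  No augmenting path remains.

Step 3: Verify this is maximum:
  Matching size 5 = min(|L|, |R|) = min(5, 5), which is an upper bound, so this matching is maximum.

Maximum matching: {(1,7), (2,6), (3,8), (4,10), (5,9)}
Size: 5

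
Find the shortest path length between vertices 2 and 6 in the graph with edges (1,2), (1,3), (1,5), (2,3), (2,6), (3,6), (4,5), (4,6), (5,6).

Step 1: Build adjacency list:
  1: 2, 3, 5
  2: 1, 3, 6
  3: 1, 2, 6
  4: 5, 6
  5: 1, 4, 6
  6: 2, 3, 4, 5

Step 2: BFS from vertex 2 to find shortest path to 6:
  vertex 1 reached at distance 1
  vertex 3 reached at distance 1
  vertex 6 reached at distance 1

Step 3: Shortest path: 2 -> 6
Path length: 1 edge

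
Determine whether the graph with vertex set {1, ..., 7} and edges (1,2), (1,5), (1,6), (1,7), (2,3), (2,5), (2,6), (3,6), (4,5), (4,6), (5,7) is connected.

Step 1: Build adjacency list from edges:
  1: 2, 5, 6, 7
  2: 1, 3, 5, 6
  3: 2, 6
  4: 5, 6
  5: 1, 2, 4, 7
  6: 1, 2, 3, 4
  7: 1, 5

Step 2: Run BFS/DFS from vertex 1:
  Visited: {1, 2, 5, 6, 7, 3, 4}
  Reached 7 of 7 vertices

Step 3: All 7 vertices reached from vertex 1, so the graph is connected.
Answer: Yes, the graph is connected.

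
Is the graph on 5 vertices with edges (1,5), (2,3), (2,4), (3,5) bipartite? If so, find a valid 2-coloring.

Step 1: Attempt 2-coloring using BFS:
  Start at vertex 1, assign color 0
  Color vertex 5 with color 1 (neighbor of 1)
  Color vertex 3 with color 0 (neighbor of 5)
  Color vertex 2 with color 1 (neighbor of 3)
  Color vertex 4 with color 0 (neighbor of 2)

Step 2: 2-coloring succeeded. No conflicts found.
  Set A (color 0): {1, 3, 4}
  Set B (color 1): {2, 5}

The graph is bipartite with partition {1, 3, 4}, {2, 5}.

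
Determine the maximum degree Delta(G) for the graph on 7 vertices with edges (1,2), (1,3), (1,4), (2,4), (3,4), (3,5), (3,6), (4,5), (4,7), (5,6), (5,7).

Step 1: Count edges incident to each vertex:
  deg(1) = 3 (neighbors: 2, 3, 4)
  deg(2) = 2 (neighbors: 1, 4)
  deg(3) = 4 (neighbors: 1, 4, 5, 6)
  deg(4) = 5 (neighbors: 1, 2, 3, 5, 7)
  deg(5) = 4 (neighbors: 3, 4, 6, 7)
  deg(6) = 2 (neighbors: 3, 5)
  deg(7) = 2 (neighbors: 4, 5)

Step 2: Find maximum:
  max(3, 2, 4, 5, 4, 2, 2) = 5 (vertex 4)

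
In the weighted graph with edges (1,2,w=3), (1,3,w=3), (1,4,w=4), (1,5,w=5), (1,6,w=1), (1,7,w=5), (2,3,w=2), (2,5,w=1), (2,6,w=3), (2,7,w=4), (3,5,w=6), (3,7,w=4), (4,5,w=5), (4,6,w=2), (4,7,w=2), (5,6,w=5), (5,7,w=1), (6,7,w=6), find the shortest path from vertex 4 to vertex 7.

Step 1: Build adjacency list with weights:
  1: 2(w=3), 3(w=3), 4(w=4), 5(w=5), 6(w=1), 7(w=5)
  2: 1(w=3), 3(w=2), 5(w=1), 6(w=3), 7(w=4)
  3: 1(w=3), 2(w=2), 5(w=6), 7(w=4)
  4: 1(w=4), 5(w=5), 6(w=2), 7(w=2)
  5: 1(w=5), 2(w=1), 3(w=6), 4(w=5), 6(w=5), 7(w=1)
  6: 1(w=1), 2(w=3), 4(w=2), 5(w=5), 7(w=6)
  7: 1(w=5), 2(w=4), 3(w=4), 4(w=2), 5(w=1), 6(w=6)

Step 2: Apply Dijkstra's algorithm from vertex 4:
  Visit vertex 4 (distance=0)
    Update dist[1] = 4
    Update dist[5] = 5
    Update dist[6] = 2
    Update dist[7] = 2
  Visit vertex 6 (distance=2)
    Update dist[1] = 3
    Update dist[2] = 5
  Visit vertex 7 (distance=2)
    Update dist[3] = 6
    Update dist[5] = 3

Step 3: Shortest path: 4 -> 7
Total weight: 2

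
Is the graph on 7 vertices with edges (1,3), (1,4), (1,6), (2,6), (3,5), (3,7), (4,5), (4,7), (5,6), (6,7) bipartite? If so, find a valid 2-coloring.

Step 1: Attempt 2-coloring using BFS:
  Start at vertex 1, assign color 0
  Color vertex 3 with color 1 (neighbor of 1)
  Color vertex 4 with color 1 (neighbor of 1)
  Color vertex 6 with color 1 (neighbor of 1)
  Color vertex 5 with color 0 (neighbor of 3)
  Color vertex 7 with color 0 (neighbor of 3)
  Color vertex 2 with color 0 (neighbor of 6)

Step 2: 2-coloring succeeded. No conflicts found.
  Set A (color 0): {1, 2, 5, 7}
  Set B (color 1): {3, 4, 6}

The graph is bipartite with partition {1, 2, 5, 7}, {3, 4, 6}.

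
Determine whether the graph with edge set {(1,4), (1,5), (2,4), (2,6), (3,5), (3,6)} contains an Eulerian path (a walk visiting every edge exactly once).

Step 1: Find the degree of each vertex:
  deg(1) = 2
  deg(2) = 2
  deg(3) = 2
  deg(4) = 2
  deg(5) = 2
  deg(6) = 2

Step 2: Count vertices with odd degree:
  All vertices have even degree (0 odd-degree vertices)

Step 3: Apply Euler's theorem:
  - Eulerian circuit exists iff graph is connected and all vertices have even degree
  - Eulerian path exists iff graph is connected and has 0 or 2 odd-degree vertices

Graph is connected with 0 odd-degree vertices.
Both Eulerian circuit and Eulerian path exist.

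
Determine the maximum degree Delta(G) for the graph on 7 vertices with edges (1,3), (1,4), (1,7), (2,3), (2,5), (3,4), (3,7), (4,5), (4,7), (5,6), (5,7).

Step 1: Count edges incident to each vertex:
  deg(1) = 3 (neighbors: 3, 4, 7)
  deg(2) = 2 (neighbors: 3, 5)
  deg(3) = 4 (neighbors: 1, 2, 4, 7)
  deg(4) = 4 (neighbors: 1, 3, 5, 7)
  deg(5) = 4 (neighbors: 2, 4, 6, 7)
  deg(6) = 1 (neighbors: 5)
  deg(7) = 4 (neighbors: 1, 3, 4, 5)

Step 2: Find maximum:
  max(3, 2, 4, 4, 4, 1, 4) = 4 (vertex 3)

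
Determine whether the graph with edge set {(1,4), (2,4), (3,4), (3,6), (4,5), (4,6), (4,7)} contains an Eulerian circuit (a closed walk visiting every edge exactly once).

Step 1: Find the degree of each vertex:
  deg(1) = 1
  deg(2) = 1
  deg(3) = 2
  deg(4) = 6
  deg(5) = 1
  deg(6) = 2
  deg(7) = 1

Step 2: Count vertices with odd degree:
  Odd-degree vertices: 1, 2, 5, 7 (4 total)

Step 3: Apply Euler's theorem:
  - Eulerian circuit exists iff graph is connected and all vertices have even degree
  - Eulerian path exists iff graph is connected and has 0 or 2 odd-degree vertices

Graph has 4 odd-degree vertices (need 0 or 2).
Neither Eulerian path nor Eulerian circuit exists.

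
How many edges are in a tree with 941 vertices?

A tree on n vertices always has exactly n - 1 edges.
For n = 941: edges = 941 - 1 = 940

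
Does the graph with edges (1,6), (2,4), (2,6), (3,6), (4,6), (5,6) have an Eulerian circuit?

Step 1: Find the degree of each vertex:
  deg(1) = 1
  deg(2) = 2
  deg(3) = 1
  deg(4) = 2
  deg(5) = 1
  deg(6) = 5

Step 2: Count vertices with odd degree:
  Odd-degree vertices: 1, 3, 5, 6 (4 total)

Step 3: Apply Euler's theorem:
  - Eulerian circuit exists iff graph is connected and all vertices have even degree
  - Eulerian path exists iff graph is connected and has 0 or 2 odd-degree vertices

Graph has 4 odd-degree vertices (need 0 or 2).
Neither Eulerian path nor Eulerian circuit exists.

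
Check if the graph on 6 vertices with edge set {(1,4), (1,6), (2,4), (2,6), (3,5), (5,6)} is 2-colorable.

Step 1: Attempt 2-coloring using BFS:
  Start at vertex 1, assign color 0
  Color vertex 4 with color 1 (neighbor of 1)
  Color vertex 6 with color 1 (neighbor of 1)
  Color vertex 2 with color 0 (neighbor of 4)
  Color vertex 5 with color 0 (neighbor of 6)
  Color vertex 3 with color 1 (neighbor of 5)

Step 2: 2-coloring succeeded. No conflicts found.
  Set A (color 0): {1, 2, 5}
  Set B (color 1): {3, 4, 6}

The graph is bipartite with partition {1, 2, 5}, {3, 4, 6}.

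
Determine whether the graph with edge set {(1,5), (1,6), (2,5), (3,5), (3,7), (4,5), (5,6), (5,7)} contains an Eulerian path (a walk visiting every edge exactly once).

Step 1: Find the degree of each vertex:
  deg(1) = 2
  deg(2) = 1
  deg(3) = 2
  deg(4) = 1
  deg(5) = 6
  deg(6) = 2
  deg(7) = 2

Step 2: Count vertices with odd degree:
  Odd-degree vertices: 2, 4 (2 total)

Step 3: Apply Euler's theorem:
  - Eulerian circuit exists iff graph is connected and all vertices have even degree
  - Eulerian path exists iff graph is connected and has 0 or 2 odd-degree vertices

Graph is connected with exactly 2 odd-degree vertices (2, 4).
Eulerian path exists (starting and ending at the odd-degree vertices), but no Eulerian circuit.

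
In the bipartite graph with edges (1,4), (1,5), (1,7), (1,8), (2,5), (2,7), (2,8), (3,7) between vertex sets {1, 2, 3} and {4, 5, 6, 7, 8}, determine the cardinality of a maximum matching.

Step 1: List the neighbors of each left vertex:
  1: 4, 5, 7, 8
  2: 5, 7, 8
  3: 7

Step 2: Greedily match left vertices, then look for augmenting paths:
  Match 1 -- 4
  Match 2 -- 5
  Match 3 -- 7
  No augmenting path remains.

Step 3: Verify this is maximum:
  Matching size 3 = min(|L|, |R|) = min(3, 5), which is an upper bound, so this matching is maximum.

Maximum matching: {(1,4), (2,5), (3,7)}
Size: 3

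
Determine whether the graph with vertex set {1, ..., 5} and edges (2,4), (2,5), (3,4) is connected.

Step 1: Build adjacency list from edges:
  1: (none)
  2: 4, 5
  3: 4
  4: 2, 3
  5: 2

Step 2: Run BFS/DFS from vertex 1:
  Visited: {1}
  Reached 1 of 5 vertices

Step 3: Only 1 of 5 vertices reached. Graph is disconnected.
Connected components: {1}, {2, 3, 4, 5}
Answer: No, the graph is not connected (2 components).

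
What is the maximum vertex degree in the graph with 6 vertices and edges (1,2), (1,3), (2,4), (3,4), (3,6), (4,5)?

Step 1: Count edges incident to each vertex:
  deg(1) = 2 (neighbors: 2, 3)
  deg(2) = 2 (neighbors: 1, 4)
  deg(3) = 3 (neighbors: 1, 4, 6)
  deg(4) = 3 (neighbors: 2, 3, 5)
  deg(5) = 1 (neighbors: 4)
  deg(6) = 1 (neighbors: 3)

Step 2: Find maximum:
  max(2, 2, 3, 3, 1, 1) = 3 (vertex 3)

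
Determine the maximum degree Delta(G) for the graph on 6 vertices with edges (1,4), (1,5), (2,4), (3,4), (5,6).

Step 1: Count edges incident to each vertex:
  deg(1) = 2 (neighbors: 4, 5)
  deg(2) = 1 (neighbors: 4)
  deg(3) = 1 (neighbors: 4)
  deg(4) = 3 (neighbors: 1, 2, 3)
  deg(5) = 2 (neighbors: 1, 6)
  deg(6) = 1 (neighbors: 5)

Step 2: Find maximum:
  max(2, 1, 1, 3, 2, 1) = 3 (vertex 4)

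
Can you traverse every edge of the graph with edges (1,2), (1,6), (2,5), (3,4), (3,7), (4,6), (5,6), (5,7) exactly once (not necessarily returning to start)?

Step 1: Find the degree of each vertex:
  deg(1) = 2
  deg(2) = 2
  deg(3) = 2
  deg(4) = 2
  deg(5) = 3
  deg(6) = 3
  deg(7) = 2

Step 2: Count vertices with odd degree:
  Odd-degree vertices: 5, 6 (2 total)

Step 3: Apply Euler's theorem:
  - Eulerian circuit exists iff graph is connected and all vertices have even degree
  - Eulerian path exists iff graph is connected and has 0 or 2 odd-degree vertices

Graph is connected with exactly 2 odd-degree vertices (5, 6).
Eulerian path exists (starting and ending at the odd-degree vertices), but no Eulerian circuit.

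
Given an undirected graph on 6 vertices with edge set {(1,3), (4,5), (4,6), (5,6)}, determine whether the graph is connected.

Step 1: Build adjacency list from edges:
  1: 3
  2: (none)
  3: 1
  4: 5, 6
  5: 4, 6
  6: 4, 5

Step 2: Run BFS/DFS from vertex 1:
  Visited: {1, 3}
  Reached 2 of 6 vertices

Step 3: Only 2 of 6 vertices reached. Graph is disconnected.
Connected components: {1, 3}, {2}, {4, 5, 6}
Answer: No, the graph is not connected (3 components).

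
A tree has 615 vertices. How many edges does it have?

A tree on n vertices always has exactly n - 1 edges.
For n = 615: edges = 615 - 1 = 614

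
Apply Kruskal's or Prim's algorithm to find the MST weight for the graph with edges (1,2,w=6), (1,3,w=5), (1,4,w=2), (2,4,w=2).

Apply Kruskal's algorithm (sort edges by weight, add if no cycle):

Sorted edges by weight:
  (1,4) w=2
  (2,4) w=2
  (1,3) w=5
  (1,2) w=6

Add edge (1,4) w=2 -- no cycle. Running total: 2
Add edge (2,4) w=2 -- no cycle. Running total: 4
Add edge (1,3) w=5 -- no cycle. Running total: 9

MST edges: (1,4,w=2), (2,4,w=2), (1,3,w=5)
Total MST weight: 2 + 2 + 5 = 9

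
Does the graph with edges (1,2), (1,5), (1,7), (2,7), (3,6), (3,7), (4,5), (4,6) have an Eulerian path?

Step 1: Find the degree of each vertex:
  deg(1) = 3
  deg(2) = 2
  deg(3) = 2
  deg(4) = 2
  deg(5) = 2
  deg(6) = 2
  deg(7) = 3

Step 2: Count vertices with odd degree:
  Odd-degree vertices: 1, 7 (2 total)

Step 3: Apply Euler's theorem:
  - Eulerian circuit exists iff graph is connected and all vertices have even degree
  - Eulerian path exists iff graph is connected and has 0 or 2 odd-degree vertices

Graph is connected with exactly 2 odd-degree vertices (1, 7).
Eulerian path exists (starting and ending at the odd-degree vertices), but no Eulerian circuit.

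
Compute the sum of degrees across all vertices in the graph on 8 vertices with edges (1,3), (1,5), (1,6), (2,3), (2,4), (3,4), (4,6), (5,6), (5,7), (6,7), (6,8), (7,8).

Step 1: Count edges incident to each vertex:
  deg(1) = 3 (neighbors: 3, 5, 6)
  deg(2) = 2 (neighbors: 3, 4)
  deg(3) = 3 (neighbors: 1, 2, 4)
  deg(4) = 3 (neighbors: 2, 3, 6)
  deg(5) = 3 (neighbors: 1, 6, 7)
  deg(6) = 5 (neighbors: 1, 4, 5, 7, 8)
  deg(7) = 3 (neighbors: 5, 6, 8)
  deg(8) = 2 (neighbors: 6, 7)

Step 2: Sum all degrees:
  3 + 2 + 3 + 3 + 3 + 5 + 3 + 2 = 24

Verification: sum of degrees = 2 * |E| = 2 * 12 = 24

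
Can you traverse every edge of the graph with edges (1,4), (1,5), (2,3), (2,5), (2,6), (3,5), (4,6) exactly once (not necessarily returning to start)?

Step 1: Find the degree of each vertex:
  deg(1) = 2
  deg(2) = 3
  deg(3) = 2
  deg(4) = 2
  deg(5) = 3
  deg(6) = 2

Step 2: Count vertices with odd degree:
  Odd-degree vertices: 2, 5 (2 total)

Step 3: Apply Euler's theorem:
  - Eulerian circuit exists iff graph is connected and all vertices have even degree
  - Eulerian path exists iff graph is connected and has 0 or 2 odd-degree vertices

Graph is connected with exactly 2 odd-degree vertices (2, 5).
Eulerian path exists (starting and ending at the odd-degree vertices), but no Eulerian circuit.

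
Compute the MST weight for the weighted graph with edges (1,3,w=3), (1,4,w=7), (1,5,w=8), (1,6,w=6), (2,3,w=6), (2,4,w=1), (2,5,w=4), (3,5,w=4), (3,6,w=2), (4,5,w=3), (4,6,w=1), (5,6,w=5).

Apply Kruskal's algorithm (sort edges by weight, add if no cycle):

Sorted edges by weight:
  (2,4) w=1
  (4,6) w=1
  (3,6) w=2
  (1,3) w=3
  (4,5) w=3
  (2,5) w=4
  (3,5) w=4
  (5,6) w=5
  (1,6) w=6
  (2,3) w=6
  (1,4) w=7
  (1,5) w=8

Add edge (2,4) w=1 -- no cycle. Running total: 1
Add edge (4,6) w=1 -- no cycle. Running total: 2
Add edge (3,6) w=2 -- no cycle. Running total: 4
Add edge (1,3) w=3 -- no cycle. Running total: 7
Add edge (4,5) w=3 -- no cycle. Running total: 10

MST edges: (2,4,w=1), (4,6,w=1), (3,6,w=2), (1,3,w=3), (4,5,w=3)
Total MST weight: 1 + 1 + 2 + 3 + 3 = 10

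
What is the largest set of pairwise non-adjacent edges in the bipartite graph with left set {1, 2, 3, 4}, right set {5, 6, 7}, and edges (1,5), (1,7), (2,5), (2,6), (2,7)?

Step 1: List the neighbors of each left vertex:
  1: 5, 7
  2: 5, 6, 7
  3: (none)
  4: (none)

Step 2: Greedily match left vertices, then look for augmenting paths:
  Match 1 -- 5
  Match 2 -- 6
  No augmenting path remains.

Step 3: Verify this is maximum:
  Matching has size 2. The vertex set {1, 2} covers every edge and has size 2; any matching has at most one edge per cover vertex, so 2 is maximum (König's theorem).

Maximum matching: {(1,5), (2,6)}
Size: 2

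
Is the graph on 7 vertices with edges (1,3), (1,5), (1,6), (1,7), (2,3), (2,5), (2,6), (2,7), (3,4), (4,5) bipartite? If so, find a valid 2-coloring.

Step 1: Attempt 2-coloring using BFS:
  Start at vertex 1, assign color 0
  Color vertex 3 with color 1 (neighbor of 1)
  Color vertex 5 with color 1 (neighbor of 1)
  Color vertex 6 with color 1 (neighbor of 1)
  Color vertex 7 with color 1 (neighbor of 1)
  Color vertex 2 with color 0 (neighbor of 3)
  Color vertex 4 with color 0 (neighbor of 3)

Step 2: 2-coloring succeeded. No conflicts found.
  Set A (color 0): {1, 2, 4}
  Set B (color 1): {3, 5, 6, 7}

The graph is bipartite with partition {1, 2, 4}, {3, 5, 6, 7}.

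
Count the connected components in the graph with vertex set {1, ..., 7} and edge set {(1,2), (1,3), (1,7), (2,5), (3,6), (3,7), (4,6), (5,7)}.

Step 1: Build adjacency list from edges:
  1: 2, 3, 7
  2: 1, 5
  3: 1, 6, 7
  4: 6
  5: 2, 7
  6: 3, 4
  7: 1, 3, 5

Step 2: Run BFS/DFS from vertex 1:
  Visited: {1, 2, 3, 7, 5, 6, 4}
  Reached 7 of 7 vertices

Step 3: All 7 vertices reached from vertex 1, so the graph is connected.
Number of connected components: 1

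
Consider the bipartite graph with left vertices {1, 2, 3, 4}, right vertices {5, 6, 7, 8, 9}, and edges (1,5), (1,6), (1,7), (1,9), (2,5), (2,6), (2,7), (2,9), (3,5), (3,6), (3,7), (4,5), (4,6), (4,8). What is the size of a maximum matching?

Step 1: List the neighbors of each left vertex:
  1: 5, 6, 7, 9
  2: 5, 6, 7, 9
  3: 5, 6, 7
  4: 5, 6, 8

Step 2: Greedily match left vertices, then look for augmenting paths:
  Match 1 -- 5
  Match 2 -- 6
  Match 3 -- 7
  Match 4 -- 8
  No augmenting path remains.

Step 3: Verify this is maximum:
  Matching size 4 = min(|L|, |R|) = min(4, 5), which is an upper bound, so this matching is maximum.

Maximum matching: {(1,5), (2,6), (3,7), (4,8)}
Size: 4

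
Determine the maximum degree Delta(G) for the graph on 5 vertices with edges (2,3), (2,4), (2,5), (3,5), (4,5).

Step 1: Count edges incident to each vertex:
  deg(1) = 0 (neighbors: none)
  deg(2) = 3 (neighbors: 3, 4, 5)
  deg(3) = 2 (neighbors: 2, 5)
  deg(4) = 2 (neighbors: 2, 5)
  deg(5) = 3 (neighbors: 2, 3, 4)

Step 2: Find maximum:
  max(0, 3, 2, 2, 3) = 3 (vertex 2)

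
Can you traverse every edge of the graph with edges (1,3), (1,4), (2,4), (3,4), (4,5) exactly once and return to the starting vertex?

Step 1: Find the degree of each vertex:
  deg(1) = 2
  deg(2) = 1
  deg(3) = 2
  deg(4) = 4
  deg(5) = 1

Step 2: Count vertices with odd degree:
  Odd-degree vertices: 2, 5 (2 total)

Step 3: Apply Euler's theorem:
  - Eulerian circuit exists iff graph is connected and all vertices have even degree
  - Eulerian path exists iff graph is connected and has 0 or 2 odd-degree vertices

Graph is connected with exactly 2 odd-degree vertices (2, 5).
Eulerian path exists (starting and ending at the odd-degree vertices), but no Eulerian circuit.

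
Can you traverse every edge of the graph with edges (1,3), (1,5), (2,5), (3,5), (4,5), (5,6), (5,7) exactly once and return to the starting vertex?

Step 1: Find the degree of each vertex:
  deg(1) = 2
  deg(2) = 1
  deg(3) = 2
  deg(4) = 1
  deg(5) = 6
  deg(6) = 1
  deg(7) = 1

Step 2: Count vertices with odd degree:
  Odd-degree vertices: 2, 4, 6, 7 (4 total)

Step 3: Apply Euler's theorem:
  - Eulerian circuit exists iff graph is connected and all vertices have even degree
  - Eulerian path exists iff graph is connected and has 0 or 2 odd-degree vertices

Graph has 4 odd-degree vertices (need 0 or 2).
Neither Eulerian path nor Eulerian circuit exists.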